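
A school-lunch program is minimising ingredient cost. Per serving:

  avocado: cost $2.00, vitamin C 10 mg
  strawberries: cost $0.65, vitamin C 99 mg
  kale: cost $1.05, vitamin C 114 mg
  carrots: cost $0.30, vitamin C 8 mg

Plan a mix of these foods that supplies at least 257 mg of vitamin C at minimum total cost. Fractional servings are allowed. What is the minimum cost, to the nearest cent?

$1.69

Cost per mg of vitamin C: strawberries $0.0066, kale $0.0092, carrots $0.0375, avocado $0.2000.
With no serving limits, use only strawberries: 257 mg / 99 mg = 2.596 servings × $0.65 = $1.69.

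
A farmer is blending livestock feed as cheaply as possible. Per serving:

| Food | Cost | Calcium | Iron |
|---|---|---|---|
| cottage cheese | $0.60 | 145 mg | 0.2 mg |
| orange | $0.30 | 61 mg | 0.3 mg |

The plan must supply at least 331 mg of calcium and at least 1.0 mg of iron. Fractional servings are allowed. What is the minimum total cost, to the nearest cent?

Two binding constraints pin down two serving amounts, so the optimal mix uses at most two foods. The candidates are each food alone (scaled to the tighter of calcium/iron) and each pair with both constraints tight.
cottage cheese only: max(331/145, 1.0/0.2) = 5 servings → $3.00.
orange only: max(331/61, 1.0/0.3) = 5.426 servings → $1.63.
cottage cheese + orange with both tight: 1.224 servings and 2.518 servings → $1.49.
The minimum over all feasible corners is $1.49.

$1.49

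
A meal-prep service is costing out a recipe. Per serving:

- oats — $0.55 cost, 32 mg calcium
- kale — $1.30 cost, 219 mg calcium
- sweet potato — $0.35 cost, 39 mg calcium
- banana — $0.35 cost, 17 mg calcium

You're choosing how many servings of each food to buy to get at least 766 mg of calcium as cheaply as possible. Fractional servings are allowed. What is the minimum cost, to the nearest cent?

$4.55

Cost per mg of calcium: kale $0.0059, sweet potato $0.0090, oats $0.0172, banana $0.0206.
With no serving limits, use only kale: 766 mg / 219 mg = 3.498 servings × $1.30 = $4.55.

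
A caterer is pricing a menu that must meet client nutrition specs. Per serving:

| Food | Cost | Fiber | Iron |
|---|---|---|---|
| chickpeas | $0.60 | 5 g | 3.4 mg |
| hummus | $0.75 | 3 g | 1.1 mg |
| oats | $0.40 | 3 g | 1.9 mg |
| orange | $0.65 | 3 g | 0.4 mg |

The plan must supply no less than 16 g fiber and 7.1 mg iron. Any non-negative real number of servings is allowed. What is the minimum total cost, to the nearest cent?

$1.92

Two binding constraints pin down two serving amounts, so the optimal mix uses at most two foods. The candidates are each food alone (scaled to the tighter of fiber/iron) and each pair with both constraints tight.
chickpeas only: max(16/5, 7.1/3.4) = 3.2 servings → $1.92.
hummus only: max(16/3, 7.1/1.1) = 6.455 servings → $4.84.
oats only: max(16/3, 7.1/1.9) = 5.333 servings → $2.13.
orange only: max(16/3, 7.1/0.4) = 17.75 servings → $11.54.
chickpeas + hummus with both tight: 0.7872 servings and 4.021 servings → $3.49.
chickpeas + oats: intersection lies outside the first quadrant.
chickpeas + orange with both tight: 1.817 servings and 2.305 servings → $2.59.
hummus + oats with both tight: 3.792 servings and 1.542 servings → $3.46.
hummus + orange: intersection lies outside the first quadrant.
oats + orange with both tight: 3.311 servings and 2.022 servings → $2.64.
The minimum over all feasible corners is $1.92.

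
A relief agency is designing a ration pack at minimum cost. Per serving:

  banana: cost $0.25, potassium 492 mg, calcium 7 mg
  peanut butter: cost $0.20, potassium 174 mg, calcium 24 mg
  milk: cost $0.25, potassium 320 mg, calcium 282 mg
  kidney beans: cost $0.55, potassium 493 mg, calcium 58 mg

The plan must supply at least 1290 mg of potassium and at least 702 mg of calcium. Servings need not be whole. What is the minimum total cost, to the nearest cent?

$0.87

At the optimum either one food covers both requirements or two foods hit both targets exactly; no other combination can be cheaper.
banana only: max(1290/492, 702/7) = 100.3 servings → $25.07.
peanut butter only: max(1290/174, 702/24) = 29.25 servings → $5.85.
milk only: max(1290/320, 702/282) = 4.031 servings → $1.01.
kidney beans only: max(1290/493, 702/58) = 12.1 servings → $6.66.
banana + peanut butter with both targets exact would need a negative amount; discard.
banana + milk with both tight: 1.019 servings and 2.464 servings → $0.87.
banana + kidney beans: intersection lies outside the first quadrant.
peanut butter + milk with both tight: 3.362 servings and 2.203 servings → $1.22.
peanut butter + kidney beans: intersection lies outside the first quadrant.
milk + kidney beans with both tight: 2.252 servings and 1.155 servings → $1.20.
Cheapest feasible corner: $0.87.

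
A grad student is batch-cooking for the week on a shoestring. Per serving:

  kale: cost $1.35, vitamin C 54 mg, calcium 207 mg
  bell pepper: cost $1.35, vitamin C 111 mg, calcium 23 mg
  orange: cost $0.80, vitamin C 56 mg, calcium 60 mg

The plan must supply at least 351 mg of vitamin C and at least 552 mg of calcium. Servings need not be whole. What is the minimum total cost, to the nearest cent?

$5.70

Minimising a linear cost over {vitamin C ≥ 351, calcium ≥ 552, servings ≥ 0} — the optimum is at a vertex, using one or two foods.
kale only: max(351/54, 552/207) = 6.5 servings → $8.78.
bell pepper only: max(351/111, 552/23) = 24 servings → $32.40.
orange only: max(351/56, 552/60) = 9.2 servings → $7.36.
kale + bell pepper with both tight: 2.448 servings and 1.971 servings → $5.97.
kale + orange with both tight: 1.18 servings and 5.13 servings → $5.70.
bell pepper + orange: intersection lies outside the first quadrant.
The minimum over all feasible corners is $5.70.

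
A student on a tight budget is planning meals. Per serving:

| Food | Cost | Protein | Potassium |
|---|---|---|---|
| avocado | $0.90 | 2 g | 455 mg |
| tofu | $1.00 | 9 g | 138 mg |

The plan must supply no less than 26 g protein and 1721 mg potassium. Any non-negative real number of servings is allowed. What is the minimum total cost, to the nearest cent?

For a min-cost LP with two ≥-constraints, a basic feasible solution has at most two positive variables.
avocado only: max(26/2, 1721/455) = 13 servings → $11.70.
tofu only: max(26/9, 1721/138) = 12.47 servings → $12.47.
avocado + tofu with both tight: 3.116 servings and 2.196 servings → $5.00.
Cheapest feasible corner: $5.00.

$5.00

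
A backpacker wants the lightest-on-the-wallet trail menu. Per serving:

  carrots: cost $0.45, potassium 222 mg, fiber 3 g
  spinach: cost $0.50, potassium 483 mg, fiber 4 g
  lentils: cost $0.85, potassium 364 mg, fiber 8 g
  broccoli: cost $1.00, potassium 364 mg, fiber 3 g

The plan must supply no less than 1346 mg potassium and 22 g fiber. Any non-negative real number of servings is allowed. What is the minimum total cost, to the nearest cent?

A basic optimal solution has at most two foods positive. Try each food alone and each pair with both targets met exactly.
carrots only: max(1346/222, 22/3) = 7.333 servings → $3.30.
spinach only: max(1346/483, 22/4) = 5.5 servings → $2.75.
lentils only: max(1346/364, 22/8) = 3.698 servings → $3.14.
broccoli only: max(1346/364, 22/3) = 7.333 servings → $7.33.
carrots + spinach with both targets exact would need a negative amount; discard.
carrots + lentils with both tight: 4.035 servings and 1.237 servings → $2.87.
carrots + broccoli: intersection lies outside the first quadrant.
spinach + lentils with both tight: 1.146 servings and 2.177 servings → $2.42.
spinach + broccoli: intersection lies outside the first quadrant.
lentils + broccoli with both tight: 2.181 servings and 1.516 servings → $3.37.
Cheapest feasible corner: $2.42.

$2.42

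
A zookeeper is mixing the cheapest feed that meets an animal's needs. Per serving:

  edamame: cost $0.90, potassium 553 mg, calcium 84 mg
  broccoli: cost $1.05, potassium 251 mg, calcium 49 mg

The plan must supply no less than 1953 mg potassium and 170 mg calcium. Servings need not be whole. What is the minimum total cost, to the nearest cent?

$3.18

Compare the cost at each extreme point of the feasible region.
edamame only: max(1953/553, 170/84) = 3.532 servings → $3.18.
broccoli only: max(1953/251, 170/49) = 7.781 servings → $8.17.
edamame + broccoli: intersection lies outside the first quadrant.
So the least-cost plan costs $3.18.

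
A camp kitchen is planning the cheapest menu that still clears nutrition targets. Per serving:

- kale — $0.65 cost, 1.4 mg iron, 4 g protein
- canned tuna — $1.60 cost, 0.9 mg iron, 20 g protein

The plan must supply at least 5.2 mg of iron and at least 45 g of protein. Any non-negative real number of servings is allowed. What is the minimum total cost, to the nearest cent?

$4.46

For a min-cost LP with two ≥-constraints, a basic feasible solution has at most two positive variables.
kale only: max(5.2/1.4, 45/4) = 11.25 servings → $7.31.
canned tuna only: max(5.2/0.9, 45/20) = 5.778 servings → $9.24.
kale + canned tuna with both tight: 2.602 servings and 1.73 servings → $4.46.
The minimum over all feasible corners is $4.46.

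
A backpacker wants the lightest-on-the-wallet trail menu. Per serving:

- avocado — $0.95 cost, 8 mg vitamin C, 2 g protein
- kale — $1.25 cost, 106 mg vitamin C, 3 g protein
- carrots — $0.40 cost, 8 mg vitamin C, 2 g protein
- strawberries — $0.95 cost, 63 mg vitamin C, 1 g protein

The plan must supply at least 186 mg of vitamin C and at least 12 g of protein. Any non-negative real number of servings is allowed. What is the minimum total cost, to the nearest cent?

Check every corner: each single food scaled to meet both minima, and each pair solved so both constraints bind.
avocado only: max(186/8, 12/2) = 23.25 servings → $22.09.
kale only: max(186/106, 12/3) = 4 servings → $5.00.
carrots only: max(186/8, 12/2) = 23.25 servings → $9.30.
strawberries only: max(186/63, 12/1) = 12 servings → $11.40.
avocado + kale with both tight: 3.798 servings and 1.468 servings → $5.44.
avocado + carrots (both tight): parallel constraints — no distinct corner.
avocado + strawberries with both tight: 4.831 servings and 2.339 servings → $6.81.
kale + carrots with both tight: 1.468 servings and 3.798 servings → $3.35.
kale + strawberries: the both-tight solution has a negative serving — not a feasible corner.
carrots + strawberries with both tight: 4.831 servings and 2.339 servings → $4.15.
So the least-cost plan costs $3.35.

$3.35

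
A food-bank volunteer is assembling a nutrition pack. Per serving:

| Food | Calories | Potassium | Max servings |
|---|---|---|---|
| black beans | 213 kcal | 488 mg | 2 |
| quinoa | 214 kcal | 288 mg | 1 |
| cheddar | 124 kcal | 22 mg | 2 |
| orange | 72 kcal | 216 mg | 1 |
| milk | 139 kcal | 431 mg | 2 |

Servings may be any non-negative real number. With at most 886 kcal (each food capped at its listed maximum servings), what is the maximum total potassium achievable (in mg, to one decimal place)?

Potassium per kcal: milk 3.101, orange 3, black beans 2.291, quinoa 1.346, cheddar 0.1774.
Take 2 servings of milk: uses 278 kcal, +862.0 mg potassium (running total 862.0 mg).
Take 1 serving of orange: uses 72 kcal, +216.0 mg potassium (running total 1078.0 mg).
Take 2 servings of black beans: uses 426 kcal, +976.0 mg potassium (running total 2054.0 mg).
Take 0.514 servings of quinoa: uses 110 kcal, +148.0 mg potassium (running total 2202.0 mg).
Filling greedily by potassium-per-kcal is optimal for one linear limit, giving 2202.0 mg.

2202.0 mg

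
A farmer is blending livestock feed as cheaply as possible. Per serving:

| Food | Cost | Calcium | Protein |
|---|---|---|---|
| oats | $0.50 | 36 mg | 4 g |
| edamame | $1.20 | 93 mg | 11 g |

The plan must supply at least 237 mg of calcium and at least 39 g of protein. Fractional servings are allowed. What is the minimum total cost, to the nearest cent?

$4.25

This is a tiny linear program; its minimum lies at a vertex of the feasible set. List the vertices and price them.
oats only: max(237/36, 39/4) = 9.75 servings → $4.88.
edamame only: max(237/93, 39/11) = 3.545 servings → $4.25.
oats + edamame: intersection lies outside the first quadrant.
Cheapest feasible corner: $4.25.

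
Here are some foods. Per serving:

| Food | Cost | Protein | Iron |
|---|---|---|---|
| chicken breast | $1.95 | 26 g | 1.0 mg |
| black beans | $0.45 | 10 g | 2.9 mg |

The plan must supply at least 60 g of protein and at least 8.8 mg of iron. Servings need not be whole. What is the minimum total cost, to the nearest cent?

For a min-cost LP with two ≥-constraints, a basic feasible solution has at most two positive variables.
chicken breast only: max(60/26, 8.8/1.0) = 8.8 servings → $17.16.
black beans only: max(60/10, 8.8/2.9) = 6 servings → $2.70.
chicken breast + black beans with both tight: 1.315 servings and 2.581 servings → $3.73.
The minimum over all feasible corners is $2.70.

$2.70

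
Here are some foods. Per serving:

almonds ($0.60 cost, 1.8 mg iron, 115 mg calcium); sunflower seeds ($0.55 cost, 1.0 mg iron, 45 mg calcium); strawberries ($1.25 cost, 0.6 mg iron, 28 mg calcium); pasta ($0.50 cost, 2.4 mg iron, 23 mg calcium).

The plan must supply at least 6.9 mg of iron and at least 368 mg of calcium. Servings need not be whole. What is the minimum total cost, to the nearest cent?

$2.13

Compare the cost at each extreme point of the feasible region.
almonds only: max(6.9/1.8, 368/115) = 3.833 servings → $2.30.
sunflower seeds only: max(6.9/1.0, 368/45) = 8.178 servings → $4.50.
strawberries only: max(6.9/0.6, 368/28) = 13.14 servings → $16.43.
pasta only: max(6.9/2.4, 368/23) = 16 servings → $8.00.
almonds + sunflower seeds with both tight: 1.691 servings and 3.856 servings → $3.14.
almonds + strawberries with both tight: 1.484 servings and 7.048 servings → $9.70.
almonds + pasta with both tight: 3.088 servings and 0.5588 servings → $2.13.
sunflower seeds + strawberries with both targets exact would need a negative amount; discard.
sunflower seeds + pasta: intersection lies outside the first quadrant.
strawberries + pasta with both targets exact would need a negative amount; discard.
So the least-cost plan costs $2.13.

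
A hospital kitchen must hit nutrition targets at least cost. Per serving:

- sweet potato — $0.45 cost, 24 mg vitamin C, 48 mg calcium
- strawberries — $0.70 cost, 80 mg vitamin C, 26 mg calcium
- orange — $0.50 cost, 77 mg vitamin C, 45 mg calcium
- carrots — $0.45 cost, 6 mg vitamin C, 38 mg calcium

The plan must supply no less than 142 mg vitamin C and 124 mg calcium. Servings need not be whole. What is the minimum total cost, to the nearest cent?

$1.28

Two binding constraints pin down two serving amounts, so the optimal mix uses at most two foods. The candidates are each food alone (scaled to the tighter of vitamin C/calcium) and each pair with both constraints tight.
sweet potato only: max(142/24, 124/48) = 5.917 servings → $2.66.
strawberries only: max(142/80, 124/26) = 4.769 servings → $3.34.
orange only: max(142/77, 124/45) = 2.756 servings → $1.38.
carrots only: max(142/6, 124/38) = 23.67 servings → $10.65.
sweet potato + strawberries with both tight: 1.937 servings and 1.194 servings → $1.71.
sweet potato + orange with both tight: 1.207 servings and 1.468 servings → $1.28.
sweet potato + carrots: intersection lies outside the first quadrant.
strawberries + orange: the both-tight solution has a negative serving — not a feasible corner.
strawberries + carrots with both tight: 1.613 servings and 2.16 servings → $2.10.
orange + carrots with both tight: 1.752 servings and 1.189 servings → $1.41.
Cheapest feasible corner: $1.28.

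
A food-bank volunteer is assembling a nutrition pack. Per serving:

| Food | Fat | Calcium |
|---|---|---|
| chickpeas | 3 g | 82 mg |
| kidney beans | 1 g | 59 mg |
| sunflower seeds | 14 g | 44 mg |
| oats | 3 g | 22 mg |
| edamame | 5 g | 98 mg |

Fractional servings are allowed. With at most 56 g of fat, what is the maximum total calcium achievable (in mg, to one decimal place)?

3304.0 mg

Calcium per g fat: kidney beans 59, chickpeas 27.33, edamame 19.6, oats 7.333, sunflower seeds 3.143.
With no serving limits, spend the whole fat allowance on kidney beans: 56 g / 1 g × 59 mg = 3304.0 mg.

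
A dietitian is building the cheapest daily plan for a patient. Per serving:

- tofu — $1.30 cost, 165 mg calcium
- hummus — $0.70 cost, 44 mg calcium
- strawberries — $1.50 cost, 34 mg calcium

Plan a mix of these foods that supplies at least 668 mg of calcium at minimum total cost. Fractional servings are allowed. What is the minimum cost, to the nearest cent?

$5.26

Cost per mg of calcium: tofu $0.0079, hummus $0.0159, strawberries $0.0441.
With no serving limits, use only tofu: 668 mg / 165 mg = 4.048 servings × $1.30 = $5.26.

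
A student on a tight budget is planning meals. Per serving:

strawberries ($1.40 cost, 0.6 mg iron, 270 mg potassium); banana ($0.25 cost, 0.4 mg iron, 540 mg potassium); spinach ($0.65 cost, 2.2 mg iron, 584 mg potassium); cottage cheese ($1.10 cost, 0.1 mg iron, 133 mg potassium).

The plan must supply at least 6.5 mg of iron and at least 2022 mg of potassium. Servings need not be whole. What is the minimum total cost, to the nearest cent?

$2.01

An LP optimum is at a vertex; with two nutrient constraints at most two foods are used. Check each candidate.
strawberries only: max(6.5/0.6, 2022/270) = 10.83 servings → $15.17.
banana only: max(6.5/0.4, 2022/540) = 16.25 servings → $4.06.
spinach only: max(6.5/2.2, 2022/584) = 3.462 servings → $2.25.
cottage cheese only: max(6.5/0.1, 2022/133) = 65 servings → $71.50.
strawberries + banana: intersection lies outside the first quadrant.
strawberries + spinach with both tight: 2.678 servings and 2.224 servings → $5.20.
strawberries + cottage cheese: intersection lies outside the first quadrant.
banana + spinach with both tight: 0.6836 servings and 2.83 servings → $2.01.
banana + cottage cheese: intersection lies outside the first quadrant.
spinach + cottage cheese with both tight: 2.828 servings and 2.786 servings → $4.90.
Cheapest feasible corner: $2.01.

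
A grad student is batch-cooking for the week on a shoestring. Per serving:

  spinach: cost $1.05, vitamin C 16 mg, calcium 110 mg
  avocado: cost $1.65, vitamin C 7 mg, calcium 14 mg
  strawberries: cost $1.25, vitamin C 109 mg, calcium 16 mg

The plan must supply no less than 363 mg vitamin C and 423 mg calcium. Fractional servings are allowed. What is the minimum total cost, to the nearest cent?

Check every corner: each single food scaled to meet both minima, and each pair solved so both constraints bind.
spinach only: max(363/16, 423/110) = 22.69 servings → $23.82.
avocado only: max(363/7, 423/14) = 51.86 servings → $85.56.
strawberries only: max(363/109, 423/16) = 26.44 servings → $33.05.
spinach + avocado: intersection lies outside the first quadrant.
spinach + strawberries with both tight: 3.434 servings and 2.826 servings → $7.14.
avocado + strawberries with both tight: 28.5 servings and 1.5 servings → $48.90.
So the least-cost plan costs $7.14.

$7.14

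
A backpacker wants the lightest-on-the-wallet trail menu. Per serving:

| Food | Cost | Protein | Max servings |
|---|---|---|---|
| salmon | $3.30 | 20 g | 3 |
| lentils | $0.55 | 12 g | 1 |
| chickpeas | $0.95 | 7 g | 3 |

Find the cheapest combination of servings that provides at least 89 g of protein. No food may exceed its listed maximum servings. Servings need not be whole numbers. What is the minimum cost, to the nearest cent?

Cost per g of protein: lentils $0.0458, chickpeas $0.1357, salmon $0.1650.
Take 1 serving of lentils: +12.0 g protein for $0.55 (total $0.55, still need 77.0 g).
Take 3 servings of chickpeas: +21.0 g protein for $2.85 (total $3.40, still need 56.0 g).
Take 2.8 servings of salmon: +56.0 g protein for $9.24 (total $12.64, still need 0.0 g).
Greedy by cheapest-per-g is optimal for a single linear constraint, so the minimum cost is $12.64.

$12.64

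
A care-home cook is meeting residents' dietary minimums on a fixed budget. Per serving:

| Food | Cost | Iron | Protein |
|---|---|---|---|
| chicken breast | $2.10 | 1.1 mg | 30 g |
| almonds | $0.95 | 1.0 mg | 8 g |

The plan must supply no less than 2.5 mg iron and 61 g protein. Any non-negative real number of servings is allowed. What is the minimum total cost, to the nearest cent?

For a min-cost LP with two ≥-constraints, a basic feasible solution has at most two positive variables.
chicken breast only: max(2.5/1.1, 61/30) = 2.273 servings → $4.77.
almonds only: max(2.5/1.0, 61/8) = 7.625 servings → $7.24.
chicken breast + almonds with both tight: 1.934 servings and 0.3726 servings → $4.42.
So the least-cost plan costs $4.42.

$4.42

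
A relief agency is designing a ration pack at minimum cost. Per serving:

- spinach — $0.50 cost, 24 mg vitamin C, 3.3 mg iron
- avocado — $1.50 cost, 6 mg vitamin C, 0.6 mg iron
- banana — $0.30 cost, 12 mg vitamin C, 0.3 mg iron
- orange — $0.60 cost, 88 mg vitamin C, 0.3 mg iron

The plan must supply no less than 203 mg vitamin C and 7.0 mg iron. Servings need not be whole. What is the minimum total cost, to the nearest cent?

$2.04

The cheapest plan sits at a corner of the feasible region — with two constraints it uses at most two foods.
spinach only: max(203/24, 7.0/3.3) = 8.458 servings → $4.23.
avocado only: max(203/6, 7.0/0.6) = 33.83 servings → $50.75.
banana only: max(203/12, 7.0/0.3) = 23.33 servings → $7.00.
orange only: max(203/88, 7.0/0.3) = 23.33 servings → $14.00.
spinach + avocado: the both-tight solution has a negative serving — not a feasible corner.
spinach + banana with both tight: 0.713 servings and 15.49 servings → $5.00.
spinach + orange with both tight: 1.96 servings and 1.772 servings → $2.04.
avocado + banana with both tight: 4.278 servings and 14.78 servings → $10.85.
avocado + orange with both tight: 10.88 servings and 1.565 servings → $17.27.
banana + orange: intersection lies outside the first quadrant.
The minimum over all feasible corners is $2.04.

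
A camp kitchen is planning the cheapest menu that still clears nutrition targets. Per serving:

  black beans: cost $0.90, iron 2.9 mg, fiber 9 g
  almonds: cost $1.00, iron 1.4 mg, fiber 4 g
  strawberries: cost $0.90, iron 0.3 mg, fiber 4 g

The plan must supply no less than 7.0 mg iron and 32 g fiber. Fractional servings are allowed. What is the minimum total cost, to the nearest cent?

black beans only: max(7.0/2.9, 32/9) = 3.556 servings → $3.20.
almonds only: max(7.0/1.4, 32/4) = 8 servings → $8.00.
strawberries only: max(7.0/0.3, 32/4) = 23.33 servings → $21.00.
black beans + almonds: the both-tight solution has a negative serving — not a feasible corner.
black beans + strawberries with both tight: 2.067 servings and 3.348 servings → $4.87.
almonds + strawberries with both tight: 4.182 servings and 3.818 servings → $7.62.
So the least-cost plan costs $3.20.

$3.20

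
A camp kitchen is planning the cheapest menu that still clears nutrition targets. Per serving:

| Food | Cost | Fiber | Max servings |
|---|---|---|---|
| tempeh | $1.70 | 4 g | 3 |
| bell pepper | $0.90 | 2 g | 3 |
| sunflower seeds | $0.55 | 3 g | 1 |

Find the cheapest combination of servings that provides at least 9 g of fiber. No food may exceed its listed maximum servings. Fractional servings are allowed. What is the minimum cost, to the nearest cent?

$3.10

Cost per g of fiber: sunflower seeds $0.1833, tempeh $0.4250, bell pepper $0.4500.
Take 1 serving of sunflower seeds: +3.0 g fiber for $0.55 (total $0.55, still need 6.0 g).
Take 1.5 servings of tempeh: +6.0 g fiber for $2.55 (total $3.10, still need 0.0 g).
Greedy by cheapest-per-g is optimal for a single linear constraint, so the minimum cost is $3.10.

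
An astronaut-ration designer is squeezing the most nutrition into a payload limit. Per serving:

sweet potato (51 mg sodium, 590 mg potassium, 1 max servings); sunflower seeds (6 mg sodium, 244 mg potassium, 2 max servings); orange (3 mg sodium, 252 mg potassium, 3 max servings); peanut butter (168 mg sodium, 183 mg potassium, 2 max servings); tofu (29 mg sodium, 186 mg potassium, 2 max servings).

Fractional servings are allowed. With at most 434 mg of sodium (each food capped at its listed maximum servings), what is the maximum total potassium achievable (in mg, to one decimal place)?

2537.1 mg

Potassium per mg sodium: orange 84, sunflower seeds 40.67, sweet potato 11.57, tofu 6.414, peanut butter 1.089.
Take 3 servings of orange: uses 9 mg sodium, +756.0 mg potassium (running total 756.0 mg).
Take 2 servings of sunflower seeds: uses 12 mg sodium, +488.0 mg potassium (running total 1244.0 mg).
Take 1 serving of sweet potato: uses 51 mg sodium, +590.0 mg potassium (running total 1834.0 mg).
Take 2 servings of tofu: uses 58 mg sodium, +372.0 mg potassium (running total 2206.0 mg).
Take 1.81 servings of peanut butter: uses 304 mg sodium, +331.1 mg potassium (running total 2537.1 mg).
Filling greedily by potassium-per-mg sodium is optimal for one linear limit, giving 2537.1 mg.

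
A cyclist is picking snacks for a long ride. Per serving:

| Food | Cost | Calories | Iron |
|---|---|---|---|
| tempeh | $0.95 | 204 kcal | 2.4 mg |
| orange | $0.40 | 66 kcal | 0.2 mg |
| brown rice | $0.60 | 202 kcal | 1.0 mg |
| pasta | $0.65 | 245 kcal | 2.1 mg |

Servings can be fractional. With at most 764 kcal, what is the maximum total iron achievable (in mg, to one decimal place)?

Iron per kcal: tempeh 0.01176, pasta 0.008571, brown rice 0.00495, orange 0.00303.
With no serving limits, spend the whole calories allowance on tempeh: 764 kcal / 204 kcal × 2.4 mg = 9.0 mg.

9.0 mg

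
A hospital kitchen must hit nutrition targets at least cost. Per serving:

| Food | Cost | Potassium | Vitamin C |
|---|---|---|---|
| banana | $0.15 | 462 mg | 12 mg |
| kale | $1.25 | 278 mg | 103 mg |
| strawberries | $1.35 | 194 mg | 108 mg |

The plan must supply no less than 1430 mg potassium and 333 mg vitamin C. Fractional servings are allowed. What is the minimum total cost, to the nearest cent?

$4.05

banana only: max(1430/462, 333/12) = 27.75 servings → $4.16.
kale only: max(1430/278, 333/103) = 5.144 servings → $6.43.
strawberries only: max(1430/194, 333/108) = 7.371 servings → $9.95.
banana + kale with both tight: 1.237 servings and 3.089 servings → $4.05.
banana + strawberries with both tight: 1.889 servings and 2.873 servings → $4.16.
kale + strawberries with both targets exact would need a negative amount; discard.
The minimum over all feasible corners is $4.05.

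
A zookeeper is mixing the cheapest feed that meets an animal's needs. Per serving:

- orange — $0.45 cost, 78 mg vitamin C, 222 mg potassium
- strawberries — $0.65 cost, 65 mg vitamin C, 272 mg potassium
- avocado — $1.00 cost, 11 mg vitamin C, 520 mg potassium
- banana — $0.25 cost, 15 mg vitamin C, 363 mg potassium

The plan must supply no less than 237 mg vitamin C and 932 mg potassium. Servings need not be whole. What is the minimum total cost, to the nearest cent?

orange only: max(237/78, 932/222) = 4.198 servings → $1.89.
strawberries only: max(237/65, 932/272) = 3.646 servings → $2.37.
avocado only: max(237/11, 932/520) = 21.55 servings → $21.55.
banana only: max(237/15, 932/363) = 15.8 servings → $3.95.
orange + strawberries with both tight: 0.5724 servings and 2.959 servings → $2.18.
orange + avocado with both tight: 2.964 servings and 0.5268 servings → $1.86.
orange + banana with both tight: 2.884 servings and 0.8038 servings → $1.50.
strawberries + avocado: the both-tight solution has a negative serving — not a feasible corner.
strawberries + banana: intersection lies outside the first quadrant.
avocado + banana with both targets exact would need a negative amount; discard.
The minimum over all feasible corners is $1.50.

$1.50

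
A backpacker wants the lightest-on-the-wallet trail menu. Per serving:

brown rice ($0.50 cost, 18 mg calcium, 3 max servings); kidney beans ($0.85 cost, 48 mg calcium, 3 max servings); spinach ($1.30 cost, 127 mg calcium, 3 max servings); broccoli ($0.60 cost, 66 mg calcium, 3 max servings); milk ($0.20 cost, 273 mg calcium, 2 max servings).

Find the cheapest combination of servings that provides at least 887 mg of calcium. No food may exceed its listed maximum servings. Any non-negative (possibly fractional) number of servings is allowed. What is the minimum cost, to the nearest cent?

Cost per mg of calcium: milk $0.0007, broccoli $0.0091, spinach $0.0102, kidney beans $0.0177, brown rice $0.0278.
Take 2 servings of milk: +546.0 mg calcium for $0.40 (total $0.40, still need 341.0 mg).
Take 3 servings of broccoli: +198.0 mg calcium for $1.80 (total $2.20, still need 143.0 mg).
Take 1.126 servings of spinach: +143.0 mg calcium for $1.46 (total $3.66, still need 0.0 mg).
Filling from the cheapest source first is optimal under one linear minimum: $3.66.

$3.66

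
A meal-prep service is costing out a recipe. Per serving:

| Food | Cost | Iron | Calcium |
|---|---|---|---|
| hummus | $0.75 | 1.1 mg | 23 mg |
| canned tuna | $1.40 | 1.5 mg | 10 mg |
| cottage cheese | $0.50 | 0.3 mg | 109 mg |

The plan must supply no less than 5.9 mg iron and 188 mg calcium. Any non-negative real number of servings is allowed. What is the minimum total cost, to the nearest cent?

An LP optimum is at a vertex; with two nutrient constraints at most two foods are used. Check each candidate.
hummus only: max(5.9/1.1, 188/23) = 8.174 servings → $6.13.
canned tuna only: max(5.9/1.5, 188/10) = 18.8 servings → $26.32.
cottage cheese only: max(5.9/0.3, 188/109) = 19.67 servings → $9.83.
hummus + canned tuna: the both-tight solution has a negative serving — not a feasible corner.
hummus + cottage cheese with both tight: 5.192 servings and 0.6292 servings → $4.21.
canned tuna + cottage cheese with both tight: 3.655 servings and 1.389 servings → $5.81.
The minimum over all feasible corners is $4.21.

$4.21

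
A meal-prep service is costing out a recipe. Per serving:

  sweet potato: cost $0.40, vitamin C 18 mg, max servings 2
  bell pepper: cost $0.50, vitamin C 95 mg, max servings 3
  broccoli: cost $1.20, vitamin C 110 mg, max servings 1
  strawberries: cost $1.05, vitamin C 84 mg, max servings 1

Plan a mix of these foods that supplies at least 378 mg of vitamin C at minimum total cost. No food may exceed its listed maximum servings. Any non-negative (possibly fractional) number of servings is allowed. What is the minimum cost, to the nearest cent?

$2.51

Cost per mg of vitamin C: bell pepper $0.0053, broccoli $0.0109, strawberries $0.0125, sweet potato $0.0222.
Take 3 servings of bell pepper: +285.0 mg vitamin C for $1.50 (total $1.50, still need 93.0 mg).
Take 0.8455 servings of broccoli: +93.0 mg vitamin C for $1.01 (total $2.51, still need 0.0 mg).
Filling from the cheapest source first is optimal under one linear minimum: $2.51.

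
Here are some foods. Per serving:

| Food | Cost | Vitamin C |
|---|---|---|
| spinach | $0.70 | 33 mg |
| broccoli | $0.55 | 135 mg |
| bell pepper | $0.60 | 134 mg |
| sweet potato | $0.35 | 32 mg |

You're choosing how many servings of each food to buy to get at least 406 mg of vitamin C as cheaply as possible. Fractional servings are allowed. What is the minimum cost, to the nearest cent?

$1.65

Cost per mg of vitamin C: broccoli $0.0041, bell pepper $0.0045, sweet potato $0.0109, spinach $0.0212.
With no serving limits, use only broccoli: 406 mg / 135 mg = 3.007 servings × $0.55 = $1.65.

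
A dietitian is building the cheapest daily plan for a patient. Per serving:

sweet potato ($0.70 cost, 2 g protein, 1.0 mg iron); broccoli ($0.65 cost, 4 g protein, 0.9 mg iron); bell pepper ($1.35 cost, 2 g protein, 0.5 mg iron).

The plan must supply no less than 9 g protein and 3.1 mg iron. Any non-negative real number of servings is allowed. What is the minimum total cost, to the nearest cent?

$2.20

A basic optimal solution has at most two foods positive. Try each food alone and each pair with both targets met exactly.
sweet potato only: max(9/2, 3.1/1.0) = 4.5 servings → $3.15.
broccoli only: max(9/4, 3.1/0.9) = 3.444 servings → $2.24.
bell pepper only: max(9/2, 3.1/0.5) = 6.2 servings → $8.37.
sweet potato + broccoli with both tight: 1.955 servings and 1.273 servings → $2.20.
sweet potato + bell pepper with both tight: 1.7 servings and 2.8 servings → $4.97.
broccoli + bell pepper: the both-tight solution has a negative serving — not a feasible corner.
So the least-cost plan costs $2.20.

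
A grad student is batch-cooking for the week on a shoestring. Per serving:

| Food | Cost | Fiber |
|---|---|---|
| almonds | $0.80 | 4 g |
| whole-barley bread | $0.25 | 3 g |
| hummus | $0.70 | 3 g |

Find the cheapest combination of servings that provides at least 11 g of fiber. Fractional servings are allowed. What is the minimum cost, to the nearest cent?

$0.92

Cost per g of fiber: whole-barley bread $0.0833, almonds $0.2000, hummus $0.2333.
With no serving limits, use only whole-barley bread: 11 g / 3 g = 3.667 servings × $0.25 = $0.92.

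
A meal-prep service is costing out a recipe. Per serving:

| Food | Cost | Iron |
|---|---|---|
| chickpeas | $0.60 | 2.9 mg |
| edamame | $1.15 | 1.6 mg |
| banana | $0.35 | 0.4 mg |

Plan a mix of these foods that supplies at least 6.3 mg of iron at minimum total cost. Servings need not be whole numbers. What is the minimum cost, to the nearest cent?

$1.30

Cost per mg of iron: chickpeas $0.2069, edamame $0.7188, banana $0.8750.
With no serving limits, use only chickpeas: 6.3 mg / 2.9 mg = 2.172 servings × $0.60 = $1.30.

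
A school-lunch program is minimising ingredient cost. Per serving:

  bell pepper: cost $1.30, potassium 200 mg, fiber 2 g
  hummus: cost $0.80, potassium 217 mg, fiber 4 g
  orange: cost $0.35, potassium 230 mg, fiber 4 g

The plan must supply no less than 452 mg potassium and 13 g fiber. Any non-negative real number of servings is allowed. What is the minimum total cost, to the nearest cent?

$1.14

Minimising a linear cost over {potassium ≥ 452, fiber ≥ 13, servings ≥ 0} — the optimum is at a vertex, using one or two foods.
bell pepper only: max(452/200, 13/2) = 6.5 servings → $8.45.
hummus only: max(452/217, 13/4) = 3.25 servings → $2.60.
orange only: max(452/230, 13/4) = 3.25 servings → $1.14.
bell pepper + hummus with both targets exact would need a negative amount; discard.
bell pepper + orange: intersection lies outside the first quadrant.
hummus + orange: intersection lies outside the first quadrant.
Cheapest feasible corner: $1.14.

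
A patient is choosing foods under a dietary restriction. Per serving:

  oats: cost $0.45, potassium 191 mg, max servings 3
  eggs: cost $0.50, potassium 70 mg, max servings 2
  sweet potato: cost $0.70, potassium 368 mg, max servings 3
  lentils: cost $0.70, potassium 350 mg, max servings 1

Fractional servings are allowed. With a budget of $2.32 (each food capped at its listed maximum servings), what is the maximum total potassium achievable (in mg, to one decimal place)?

Potassium per dollar: sweet potato 525.7, lentils 500, oats 424.4, eggs 140.
Take 3 servings of sweet potato: spends $2.10, +1104.0 mg potassium (running total 1104.0 mg).
Take 0.3143 servings of lentils: spends $0.22, +110.0 mg potassium (running total 1214.0 mg).
Greedy by best ratio exhausts the cost allowance optimally: 1214.0 mg.

1214.0 mg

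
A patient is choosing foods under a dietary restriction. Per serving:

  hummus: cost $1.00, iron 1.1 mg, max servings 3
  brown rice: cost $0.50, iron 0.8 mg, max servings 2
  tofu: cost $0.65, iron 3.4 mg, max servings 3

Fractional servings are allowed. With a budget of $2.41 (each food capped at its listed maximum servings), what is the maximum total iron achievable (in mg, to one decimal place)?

Iron per dollar: tofu 5.231, brown rice 1.6, hummus 1.1.
Take 3 servings of tofu: spends $1.95, +10.2 mg iron (running total 10.2 mg).
Take 0.92 servings of brown rice: spends $0.46, +0.7 mg iron (running total 10.9 mg).
Filling greedily by iron-per-dollar is optimal for one linear limit, giving 10.9 mg.

10.9 mg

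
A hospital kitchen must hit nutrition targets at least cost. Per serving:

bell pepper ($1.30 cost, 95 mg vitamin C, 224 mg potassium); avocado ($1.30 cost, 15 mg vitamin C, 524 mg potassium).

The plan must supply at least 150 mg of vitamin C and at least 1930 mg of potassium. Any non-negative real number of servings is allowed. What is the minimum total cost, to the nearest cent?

$5.58

The cheapest plan sits at a corner of the feasible region — with two constraints it uses at most two foods.
bell pepper only: max(150/95, 1930/224) = 8.616 servings → $11.20.
avocado only: max(150/15, 1930/524) = 10 servings → $13.00.
bell pepper + avocado with both tight: 1.07 servings and 3.226 servings → $5.58.
So the least-cost plan costs $5.58.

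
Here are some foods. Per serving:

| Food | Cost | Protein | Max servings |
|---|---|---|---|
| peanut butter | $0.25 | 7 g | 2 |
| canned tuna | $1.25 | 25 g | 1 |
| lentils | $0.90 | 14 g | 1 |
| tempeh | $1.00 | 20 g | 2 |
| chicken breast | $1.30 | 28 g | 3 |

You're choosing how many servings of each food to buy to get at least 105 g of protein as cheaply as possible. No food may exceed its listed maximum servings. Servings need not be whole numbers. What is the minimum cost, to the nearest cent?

$4.75

Cost per g of protein: peanut butter $0.0357, chicken breast $0.0464, canned tuna $0.0500, tempeh $0.0500, lentils $0.0643.
Take 2 servings of peanut butter: +14.0 g protein for $0.50 (total $0.50, still need 91.0 g).
Take 3 servings of chicken breast: +84.0 g protein for $3.90 (total $4.40, still need 7.0 g).
Take 0.28 servings of canned tuna: +7.0 g protein for $0.35 (total $4.75, still need 0.0 g).
Filling from the cheapest source first is optimal under one linear minimum: $4.75.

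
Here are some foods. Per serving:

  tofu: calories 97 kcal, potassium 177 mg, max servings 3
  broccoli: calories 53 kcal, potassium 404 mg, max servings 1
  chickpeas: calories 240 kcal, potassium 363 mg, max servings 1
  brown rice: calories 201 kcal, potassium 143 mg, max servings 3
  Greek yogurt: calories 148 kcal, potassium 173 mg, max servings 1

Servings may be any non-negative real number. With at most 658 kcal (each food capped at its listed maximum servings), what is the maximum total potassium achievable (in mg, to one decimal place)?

Potassium per kcal: broccoli 7.623, tofu 1.825, chickpeas 1.512, Greek yogurt 1.169, brown rice 0.7114.
Take 1 serving of broccoli: uses 53 kcal, +404.0 mg potassium (running total 404.0 mg).
Take 3 servings of tofu: uses 291 kcal, +531.0 mg potassium (running total 935.0 mg).
Take 1 serving of chickpeas: uses 240 kcal, +363.0 mg potassium (running total 1298.0 mg).
Take 0.5 servings of Greek yogurt: uses 74 kcal, +86.5 mg potassium (running total 1384.5 mg).
Greedy by best ratio exhausts the calories allowance optimally: 1384.5 mg.

1384.5 mg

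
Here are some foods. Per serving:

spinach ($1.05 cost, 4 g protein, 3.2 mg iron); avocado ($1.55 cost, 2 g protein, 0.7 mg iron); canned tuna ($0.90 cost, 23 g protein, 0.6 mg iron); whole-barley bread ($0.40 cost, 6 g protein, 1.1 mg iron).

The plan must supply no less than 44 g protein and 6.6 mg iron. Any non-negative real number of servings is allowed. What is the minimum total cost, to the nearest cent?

$2.68

A basic optimal solution has at most two foods positive. Try each food alone and each pair with both targets met exactly.
spinach only: max(44/4, 6.6/3.2) = 11 servings → $11.55.
avocado only: max(44/2, 6.6/0.7) = 22 servings → $34.10.
canned tuna only: max(44/23, 6.6/0.6) = 11 servings → $9.90.
whole-barley bread only: max(44/6, 6.6/1.1) = 7.333 servings → $2.93.
spinach + avocado: the both-tight solution has a negative serving — not a feasible corner.
spinach + canned tuna with both tight: 1.761 servings and 1.607 servings → $3.30.
spinach + whole-barley bread: the both-tight solution has a negative serving — not a feasible corner.
avocado + canned tuna with both tight: 8.416 servings and 1.181 servings → $14.11.
avocado + whole-barley bread with both targets exact would need a negative amount; discard.
canned tuna + whole-barley bread with both tight: 0.4055 servings and 5.779 servings → $2.68.
So the least-cost plan costs $2.68.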